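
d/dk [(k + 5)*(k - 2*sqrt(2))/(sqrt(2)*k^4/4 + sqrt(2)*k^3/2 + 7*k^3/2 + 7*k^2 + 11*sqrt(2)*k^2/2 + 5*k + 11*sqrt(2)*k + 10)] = 4*(-2*(k + 5)*(k - 2*sqrt(2))*(2*sqrt(2)*k^3 + 3*sqrt(2)*k^2 + 21*k^2 + 28*k + 22*sqrt(2)*k + 10 + 22*sqrt(2)) + (2*k - 2*sqrt(2) + 5)*(sqrt(2)*k^4 + 2*sqrt(2)*k^3 + 14*k^3 + 28*k^2 + 22*sqrt(2)*k^2 + 20*k + 44*sqrt(2)*k + 40))/(sqrt(2)*k^4 + 2*sqrt(2)*k^3 + 14*k^3 + 28*k^2 + 22*sqrt(2)*k^2 + 20*k + 44*sqrt(2)*k + 40)^2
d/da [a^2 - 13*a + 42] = 2*a - 13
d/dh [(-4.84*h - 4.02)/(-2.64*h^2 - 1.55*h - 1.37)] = (-12.7776*h^2 - 21.2256*h + 0.399800000000001)/(6.9696*h^4 + 8.184*h^3 + 9.6361*h^2 + 4.247*h + 1.8769)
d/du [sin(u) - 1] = cos(u)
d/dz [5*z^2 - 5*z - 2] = 10*z - 5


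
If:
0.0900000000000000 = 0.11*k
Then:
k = 0.82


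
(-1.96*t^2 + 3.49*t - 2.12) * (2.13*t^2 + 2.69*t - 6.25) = -4.1748*t^4 + 2.1613*t^3 + 17.1225*t^2 - 27.5153*t + 13.25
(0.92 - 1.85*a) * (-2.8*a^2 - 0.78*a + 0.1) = 5.18*a^3 - 1.133*a^2 - 0.9026*a + 0.092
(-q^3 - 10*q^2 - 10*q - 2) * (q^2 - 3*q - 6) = -q^5 - 7*q^4 + 26*q^3 + 88*q^2 + 66*q + 12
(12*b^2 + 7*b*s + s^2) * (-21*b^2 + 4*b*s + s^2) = -252*b^4 - 99*b^3*s + 19*b^2*s^2 + 11*b*s^3 + s^4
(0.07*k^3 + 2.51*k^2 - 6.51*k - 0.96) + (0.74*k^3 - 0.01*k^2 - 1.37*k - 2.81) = 0.81*k^3 + 2.5*k^2 - 7.88*k - 3.77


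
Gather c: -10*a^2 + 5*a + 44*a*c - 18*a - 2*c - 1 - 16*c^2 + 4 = -10*a^2 - 13*a - 16*c^2 + c*(44*a - 2) + 3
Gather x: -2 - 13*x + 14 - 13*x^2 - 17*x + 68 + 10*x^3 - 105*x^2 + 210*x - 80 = 10*x^3 - 118*x^2 + 180*x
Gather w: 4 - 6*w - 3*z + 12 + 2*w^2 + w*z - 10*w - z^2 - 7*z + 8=2*w^2 + w*(z - 16) - z^2 - 10*z + 24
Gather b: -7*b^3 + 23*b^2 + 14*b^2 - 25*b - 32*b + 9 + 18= -7*b^3 + 37*b^2 - 57*b + 27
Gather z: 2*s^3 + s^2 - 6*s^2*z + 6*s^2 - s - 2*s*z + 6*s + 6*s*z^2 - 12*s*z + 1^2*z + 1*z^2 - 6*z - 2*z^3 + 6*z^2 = 2*s^3 + 7*s^2 + 5*s - 2*z^3 + z^2*(6*s + 7) + z*(-6*s^2 - 14*s - 5)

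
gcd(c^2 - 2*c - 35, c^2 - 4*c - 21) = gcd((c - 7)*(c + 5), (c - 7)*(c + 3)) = c - 7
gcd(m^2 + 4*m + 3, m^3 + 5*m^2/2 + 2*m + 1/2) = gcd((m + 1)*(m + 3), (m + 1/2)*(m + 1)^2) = m + 1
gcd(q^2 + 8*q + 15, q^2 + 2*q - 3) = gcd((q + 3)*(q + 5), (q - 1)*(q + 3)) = q + 3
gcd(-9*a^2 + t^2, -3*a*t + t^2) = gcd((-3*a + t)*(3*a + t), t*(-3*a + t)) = -3*a + t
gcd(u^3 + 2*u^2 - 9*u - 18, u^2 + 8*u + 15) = u + 3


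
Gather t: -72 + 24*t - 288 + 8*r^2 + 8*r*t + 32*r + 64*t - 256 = 8*r^2 + 32*r + t*(8*r + 88) - 616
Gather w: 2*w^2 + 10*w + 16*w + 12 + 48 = 2*w^2 + 26*w + 60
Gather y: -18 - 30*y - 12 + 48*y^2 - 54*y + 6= 48*y^2 - 84*y - 24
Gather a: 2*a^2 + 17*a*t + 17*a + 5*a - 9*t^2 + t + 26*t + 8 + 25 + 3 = 2*a^2 + a*(17*t + 22) - 9*t^2 + 27*t + 36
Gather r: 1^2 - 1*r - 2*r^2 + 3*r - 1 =-2*r^2 + 2*r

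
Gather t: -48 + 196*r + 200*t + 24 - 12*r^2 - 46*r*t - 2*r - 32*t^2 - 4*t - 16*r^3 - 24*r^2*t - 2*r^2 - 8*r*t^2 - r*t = -16*r^3 - 14*r^2 + 194*r + t^2*(-8*r - 32) + t*(-24*r^2 - 47*r + 196) - 24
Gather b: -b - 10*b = -11*b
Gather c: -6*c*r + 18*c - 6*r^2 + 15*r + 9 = c*(18 - 6*r) - 6*r^2 + 15*r + 9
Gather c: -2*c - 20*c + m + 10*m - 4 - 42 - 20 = -22*c + 11*m - 66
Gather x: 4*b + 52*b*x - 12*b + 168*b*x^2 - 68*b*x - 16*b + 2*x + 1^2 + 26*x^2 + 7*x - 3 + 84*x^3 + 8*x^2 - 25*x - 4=-24*b + 84*x^3 + x^2*(168*b + 34) + x*(-16*b - 16) - 6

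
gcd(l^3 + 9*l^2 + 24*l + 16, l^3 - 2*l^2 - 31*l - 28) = l^2 + 5*l + 4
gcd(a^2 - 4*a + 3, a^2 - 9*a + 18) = a - 3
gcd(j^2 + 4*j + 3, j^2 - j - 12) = j + 3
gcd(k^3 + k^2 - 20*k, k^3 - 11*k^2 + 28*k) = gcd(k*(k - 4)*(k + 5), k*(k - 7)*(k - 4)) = k^2 - 4*k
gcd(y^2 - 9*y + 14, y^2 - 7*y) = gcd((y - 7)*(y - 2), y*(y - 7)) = y - 7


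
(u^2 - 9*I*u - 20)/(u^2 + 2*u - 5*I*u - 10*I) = (u - 4*I)/(u + 2)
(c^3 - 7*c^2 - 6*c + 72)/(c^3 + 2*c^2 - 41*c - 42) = (c^2 - c - 12)/(c^2 + 8*c + 7)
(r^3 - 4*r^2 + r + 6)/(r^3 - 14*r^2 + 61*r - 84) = (r^2 - r - 2)/(r^2 - 11*r + 28)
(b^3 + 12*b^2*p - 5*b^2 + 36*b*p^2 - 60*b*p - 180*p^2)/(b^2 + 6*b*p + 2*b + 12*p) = (b^2 + 6*b*p - 5*b - 30*p)/(b + 2)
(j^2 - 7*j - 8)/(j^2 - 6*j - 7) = (j - 8)/(j - 7)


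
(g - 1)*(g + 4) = g^2 + 3*g - 4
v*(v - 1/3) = v^2 - v/3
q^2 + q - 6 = (q - 2)*(q + 3)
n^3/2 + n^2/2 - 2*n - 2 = (n/2 + 1/2)*(n - 2)*(n + 2)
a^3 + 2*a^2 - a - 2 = (a - 1)*(a + 1)*(a + 2)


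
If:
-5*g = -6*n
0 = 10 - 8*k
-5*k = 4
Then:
No Solution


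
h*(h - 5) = h^2 - 5*h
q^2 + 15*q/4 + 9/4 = (q + 3/4)*(q + 3)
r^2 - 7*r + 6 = (r - 6)*(r - 1)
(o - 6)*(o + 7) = o^2 + o - 42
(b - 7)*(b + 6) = b^2 - b - 42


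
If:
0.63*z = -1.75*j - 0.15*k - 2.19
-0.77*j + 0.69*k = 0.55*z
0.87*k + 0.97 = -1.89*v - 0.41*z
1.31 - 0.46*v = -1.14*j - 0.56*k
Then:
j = 3.15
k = -5.24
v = 4.28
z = -10.98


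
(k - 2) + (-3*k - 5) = -2*k - 7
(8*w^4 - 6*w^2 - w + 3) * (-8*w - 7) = -64*w^5 - 56*w^4 + 48*w^3 + 50*w^2 - 17*w - 21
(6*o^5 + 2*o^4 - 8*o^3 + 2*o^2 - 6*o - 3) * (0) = 0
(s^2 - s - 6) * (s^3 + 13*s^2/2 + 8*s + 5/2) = s^5 + 11*s^4/2 - 9*s^3/2 - 89*s^2/2 - 101*s/2 - 15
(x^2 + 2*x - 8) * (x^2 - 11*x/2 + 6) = x^4 - 7*x^3/2 - 13*x^2 + 56*x - 48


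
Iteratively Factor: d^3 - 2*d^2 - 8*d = (d)*(d^2 - 2*d - 8) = d*(d - 4)*(d + 2)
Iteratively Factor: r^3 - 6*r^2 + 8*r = (r - 2)*(r^2 - 4*r) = (r - 4)*(r - 2)*(r)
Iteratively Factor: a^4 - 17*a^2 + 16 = (a - 4)*(a^3 + 4*a^2 - a - 4) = (a - 4)*(a - 1)*(a^2 + 5*a + 4) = (a - 4)*(a - 1)*(a + 1)*(a + 4)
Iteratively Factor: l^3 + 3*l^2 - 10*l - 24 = (l + 4)*(l^2 - l - 6) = (l - 3)*(l + 4)*(l + 2)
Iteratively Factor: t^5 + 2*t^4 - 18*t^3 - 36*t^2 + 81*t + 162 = (t + 3)*(t^4 - t^3 - 15*t^2 + 9*t + 54) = (t - 3)*(t + 3)*(t^3 + 2*t^2 - 9*t - 18) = (t - 3)*(t + 2)*(t + 3)*(t^2 - 9) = (t - 3)*(t + 2)*(t + 3)^2*(t - 3)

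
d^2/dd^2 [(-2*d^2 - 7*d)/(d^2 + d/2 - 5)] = 24*(-4*d^3 - 20*d^2 - 70*d - 45)/(8*d^6 + 12*d^5 - 114*d^4 - 119*d^3 + 570*d^2 + 300*d - 1000)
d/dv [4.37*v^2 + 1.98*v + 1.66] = 8.74*v + 1.98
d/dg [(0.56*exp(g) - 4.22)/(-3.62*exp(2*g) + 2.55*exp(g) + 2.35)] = (2.0272*exp(2*g) - 30.5528*exp(g) + 12.077)*exp(g)/(13.1044*exp(4*g) - 18.462*exp(3*g) - 10.5115*exp(2*g) + 11.985*exp(g) + 5.5225)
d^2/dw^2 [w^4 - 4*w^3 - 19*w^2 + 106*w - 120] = 12*w^2 - 24*w - 38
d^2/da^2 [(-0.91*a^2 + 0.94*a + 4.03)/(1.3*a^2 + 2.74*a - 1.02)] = (9.66004*a^3 + 33.62424*a^2 + 93.6078*a + 74.559512)/(2.197*a^6 + 13.8918*a^5 + 24.10824*a^4 - 1.228616*a^3 - 18.915696*a^2 + 8.552088*a - 1.061208)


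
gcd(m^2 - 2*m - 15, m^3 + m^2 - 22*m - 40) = m - 5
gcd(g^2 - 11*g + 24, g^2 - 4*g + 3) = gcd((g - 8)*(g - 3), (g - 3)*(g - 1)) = g - 3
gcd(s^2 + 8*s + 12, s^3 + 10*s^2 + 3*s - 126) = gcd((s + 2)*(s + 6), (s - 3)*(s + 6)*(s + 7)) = s + 6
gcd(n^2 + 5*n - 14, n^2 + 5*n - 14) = n^2 + 5*n - 14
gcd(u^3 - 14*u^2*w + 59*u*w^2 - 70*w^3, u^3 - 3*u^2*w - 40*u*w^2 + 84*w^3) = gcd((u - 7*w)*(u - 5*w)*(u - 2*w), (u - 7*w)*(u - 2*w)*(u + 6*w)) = u^2 - 9*u*w + 14*w^2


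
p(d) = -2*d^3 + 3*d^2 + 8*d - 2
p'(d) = -6*d^2 + 6*d + 8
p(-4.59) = 217.89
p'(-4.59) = -145.95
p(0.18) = -0.47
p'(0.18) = 8.89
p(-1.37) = -2.19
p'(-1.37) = -11.48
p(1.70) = 10.44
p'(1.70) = 0.86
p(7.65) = -660.63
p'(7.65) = -297.24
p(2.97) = -4.17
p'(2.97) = -27.11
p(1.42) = 9.68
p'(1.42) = 4.42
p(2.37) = 7.19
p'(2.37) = -11.48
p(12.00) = -2930.00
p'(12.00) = -784.00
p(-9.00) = 1627.00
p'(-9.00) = -532.00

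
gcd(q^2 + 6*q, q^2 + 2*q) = q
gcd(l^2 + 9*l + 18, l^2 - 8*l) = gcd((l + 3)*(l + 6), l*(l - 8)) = 1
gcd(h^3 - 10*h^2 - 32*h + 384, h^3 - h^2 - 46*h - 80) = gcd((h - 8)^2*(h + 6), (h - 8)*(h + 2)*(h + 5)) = h - 8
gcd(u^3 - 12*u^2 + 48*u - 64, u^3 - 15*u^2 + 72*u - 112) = u^2 - 8*u + 16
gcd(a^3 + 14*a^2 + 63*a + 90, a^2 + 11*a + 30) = a^2 + 11*a + 30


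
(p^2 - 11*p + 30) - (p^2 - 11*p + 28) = 2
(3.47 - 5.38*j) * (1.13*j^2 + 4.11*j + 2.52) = -6.0794*j^3 - 18.1907*j^2 + 0.704100000000002*j + 8.7444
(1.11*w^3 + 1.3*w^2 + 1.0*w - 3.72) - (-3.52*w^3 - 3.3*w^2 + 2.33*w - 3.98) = 4.63*w^3 + 4.6*w^2 - 1.33*w + 0.26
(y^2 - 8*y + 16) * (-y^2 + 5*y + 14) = -y^4 + 13*y^3 - 42*y^2 - 32*y + 224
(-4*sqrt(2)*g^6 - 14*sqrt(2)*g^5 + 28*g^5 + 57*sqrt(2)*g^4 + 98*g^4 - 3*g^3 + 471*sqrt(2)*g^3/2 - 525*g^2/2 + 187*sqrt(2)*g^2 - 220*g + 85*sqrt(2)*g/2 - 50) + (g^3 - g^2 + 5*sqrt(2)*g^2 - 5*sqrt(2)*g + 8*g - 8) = -4*sqrt(2)*g^6 - 14*sqrt(2)*g^5 + 28*g^5 + 57*sqrt(2)*g^4 + 98*g^4 - 2*g^3 + 471*sqrt(2)*g^3/2 - 527*g^2/2 + 192*sqrt(2)*g^2 - 212*g + 75*sqrt(2)*g/2 - 58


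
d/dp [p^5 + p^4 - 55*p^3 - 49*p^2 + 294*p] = 5*p^4 + 4*p^3 - 165*p^2 - 98*p + 294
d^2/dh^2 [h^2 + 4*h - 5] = 2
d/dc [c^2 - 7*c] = 2*c - 7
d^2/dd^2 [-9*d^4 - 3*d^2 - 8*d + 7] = -108*d^2 - 6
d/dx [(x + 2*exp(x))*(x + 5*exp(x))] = 7*x*exp(x) + 2*x + 20*exp(2*x) + 7*exp(x)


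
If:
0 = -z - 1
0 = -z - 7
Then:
No Solution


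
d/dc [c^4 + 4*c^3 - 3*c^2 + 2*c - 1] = 4*c^3 + 12*c^2 - 6*c + 2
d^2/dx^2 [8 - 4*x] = 0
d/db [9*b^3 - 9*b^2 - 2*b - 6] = 27*b^2 - 18*b - 2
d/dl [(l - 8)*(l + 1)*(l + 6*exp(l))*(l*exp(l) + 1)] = (l - 8)*(l + 1)^2*(l + 6*exp(l))*exp(l) + (l - 8)*(l + 1)*(l*exp(l) + 1)*(6*exp(l) + 1) + (l - 8)*(l + 6*exp(l))*(l*exp(l) + 1) + (l + 1)*(l + 6*exp(l))*(l*exp(l) + 1)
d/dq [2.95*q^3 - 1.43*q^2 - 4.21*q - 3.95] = 8.85*q^2 - 2.86*q - 4.21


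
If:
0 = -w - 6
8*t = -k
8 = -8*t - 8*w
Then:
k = -40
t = 5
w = -6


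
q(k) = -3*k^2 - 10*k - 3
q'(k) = -6*k - 10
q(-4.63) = -21.01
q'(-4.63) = 17.78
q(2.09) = -37.00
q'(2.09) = -22.54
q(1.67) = -28.07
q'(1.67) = -20.02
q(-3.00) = 0.00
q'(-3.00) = 8.00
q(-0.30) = -0.27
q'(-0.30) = -8.20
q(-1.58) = 5.31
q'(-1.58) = -0.52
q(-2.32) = 4.05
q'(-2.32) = 3.92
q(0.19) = -5.01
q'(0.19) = -11.14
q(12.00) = -555.00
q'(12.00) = -82.00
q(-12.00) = -315.00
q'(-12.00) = 62.00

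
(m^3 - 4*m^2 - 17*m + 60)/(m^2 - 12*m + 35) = (m^2 + m - 12)/(m - 7)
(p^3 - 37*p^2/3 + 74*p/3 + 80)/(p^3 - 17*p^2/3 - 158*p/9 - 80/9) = 3*(p - 6)/(3*p + 2)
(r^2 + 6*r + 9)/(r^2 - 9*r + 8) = (r^2 + 6*r + 9)/(r^2 - 9*r + 8)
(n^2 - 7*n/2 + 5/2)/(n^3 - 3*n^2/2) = (2*n^2 - 7*n + 5)/(n^2*(2*n - 3))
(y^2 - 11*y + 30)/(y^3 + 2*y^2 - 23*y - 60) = (y - 6)/(y^2 + 7*y + 12)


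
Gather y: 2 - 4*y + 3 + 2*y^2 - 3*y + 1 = 2*y^2 - 7*y + 6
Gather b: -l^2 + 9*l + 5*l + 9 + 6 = -l^2 + 14*l + 15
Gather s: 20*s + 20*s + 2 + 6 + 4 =40*s + 12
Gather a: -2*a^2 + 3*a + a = -2*a^2 + 4*a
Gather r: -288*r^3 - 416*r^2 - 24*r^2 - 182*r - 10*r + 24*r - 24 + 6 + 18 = -288*r^3 - 440*r^2 - 168*r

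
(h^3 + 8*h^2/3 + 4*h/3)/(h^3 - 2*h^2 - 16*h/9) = 3*(h + 2)/(3*h - 8)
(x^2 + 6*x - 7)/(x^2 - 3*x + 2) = (x + 7)/(x - 2)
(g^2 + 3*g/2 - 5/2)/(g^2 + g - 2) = (g + 5/2)/(g + 2)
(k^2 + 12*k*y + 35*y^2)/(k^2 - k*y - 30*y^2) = (-k - 7*y)/(-k + 6*y)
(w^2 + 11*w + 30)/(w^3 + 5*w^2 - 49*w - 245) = (w + 6)/(w^2 - 49)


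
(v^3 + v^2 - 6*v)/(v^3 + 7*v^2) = (v^2 + v - 6)/(v*(v + 7))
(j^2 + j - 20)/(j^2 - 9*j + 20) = (j + 5)/(j - 5)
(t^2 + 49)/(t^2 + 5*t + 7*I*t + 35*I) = (t - 7*I)/(t + 5)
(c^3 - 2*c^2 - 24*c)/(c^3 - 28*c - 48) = c/(c + 2)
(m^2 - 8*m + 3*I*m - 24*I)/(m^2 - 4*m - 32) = (m + 3*I)/(m + 4)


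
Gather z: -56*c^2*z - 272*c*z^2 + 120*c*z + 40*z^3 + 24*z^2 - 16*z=40*z^3 + z^2*(24 - 272*c) + z*(-56*c^2 + 120*c - 16)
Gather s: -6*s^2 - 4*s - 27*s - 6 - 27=-6*s^2 - 31*s - 33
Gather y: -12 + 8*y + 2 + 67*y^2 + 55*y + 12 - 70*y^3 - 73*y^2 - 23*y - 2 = -70*y^3 - 6*y^2 + 40*y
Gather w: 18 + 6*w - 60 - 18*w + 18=-12*w - 24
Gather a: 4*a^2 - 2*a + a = 4*a^2 - a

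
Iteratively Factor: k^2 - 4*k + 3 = (k - 3)*(k - 1)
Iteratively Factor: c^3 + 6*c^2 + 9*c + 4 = (c + 1)*(c^2 + 5*c + 4) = (c + 1)^2*(c + 4)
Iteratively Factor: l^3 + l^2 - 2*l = (l)*(l^2 + l - 2) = l*(l - 1)*(l + 2)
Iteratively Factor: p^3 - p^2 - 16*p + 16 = (p - 1)*(p^2 - 16) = (p - 1)*(p + 4)*(p - 4)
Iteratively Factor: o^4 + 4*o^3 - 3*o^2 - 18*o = (o)*(o^3 + 4*o^2 - 3*o - 18) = o*(o + 3)*(o^2 + o - 6) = o*(o - 2)*(o + 3)*(o + 3)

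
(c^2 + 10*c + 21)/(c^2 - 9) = (c + 7)/(c - 3)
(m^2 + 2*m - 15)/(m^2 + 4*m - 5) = (m - 3)/(m - 1)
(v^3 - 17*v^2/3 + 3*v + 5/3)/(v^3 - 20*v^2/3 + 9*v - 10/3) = (3*v + 1)/(3*v - 2)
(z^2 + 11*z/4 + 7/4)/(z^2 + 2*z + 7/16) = 4*(z + 1)/(4*z + 1)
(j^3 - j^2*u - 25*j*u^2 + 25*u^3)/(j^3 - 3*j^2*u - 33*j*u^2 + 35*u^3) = (-j + 5*u)/(-j + 7*u)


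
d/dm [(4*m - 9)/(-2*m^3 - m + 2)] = (-8*m^3 - 4*m + (4*m - 9)*(6*m^2 + 1) + 8)/(2*m^3 + m - 2)^2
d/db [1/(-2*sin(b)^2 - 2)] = 2*sin(2*b)/(3 - cos(2*b))^2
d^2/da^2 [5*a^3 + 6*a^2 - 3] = 30*a + 12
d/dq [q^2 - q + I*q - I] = 2*q - 1 + I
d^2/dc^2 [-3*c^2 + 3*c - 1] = -6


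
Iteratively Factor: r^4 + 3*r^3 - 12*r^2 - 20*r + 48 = (r + 3)*(r^3 - 12*r + 16) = (r - 2)*(r + 3)*(r^2 + 2*r - 8) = (r - 2)^2*(r + 3)*(r + 4)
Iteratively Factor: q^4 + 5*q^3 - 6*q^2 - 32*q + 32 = (q + 4)*(q^3 + q^2 - 10*q + 8) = (q - 1)*(q + 4)*(q^2 + 2*q - 8) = (q - 1)*(q + 4)^2*(q - 2)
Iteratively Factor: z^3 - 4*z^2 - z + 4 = (z - 4)*(z^2 - 1) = (z - 4)*(z - 1)*(z + 1)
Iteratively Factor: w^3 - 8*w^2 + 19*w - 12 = (w - 1)*(w^2 - 7*w + 12) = (w - 3)*(w - 1)*(w - 4)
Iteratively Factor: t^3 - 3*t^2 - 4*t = (t + 1)*(t^2 - 4*t) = (t - 4)*(t + 1)*(t)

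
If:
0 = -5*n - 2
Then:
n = -2/5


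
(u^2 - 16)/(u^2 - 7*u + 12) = (u + 4)/(u - 3)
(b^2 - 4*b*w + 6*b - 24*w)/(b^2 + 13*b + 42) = (b - 4*w)/(b + 7)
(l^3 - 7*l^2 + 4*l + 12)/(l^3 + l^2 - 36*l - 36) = (l - 2)/(l + 6)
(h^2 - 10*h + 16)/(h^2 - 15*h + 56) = (h - 2)/(h - 7)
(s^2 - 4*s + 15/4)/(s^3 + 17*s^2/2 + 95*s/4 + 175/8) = 2*(4*s^2 - 16*s + 15)/(8*s^3 + 68*s^2 + 190*s + 175)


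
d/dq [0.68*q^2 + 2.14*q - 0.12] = 1.36*q + 2.14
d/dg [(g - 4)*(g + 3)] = 2*g - 1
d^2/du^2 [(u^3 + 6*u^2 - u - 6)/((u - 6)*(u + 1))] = 120/(u^3 - 18*u^2 + 108*u - 216)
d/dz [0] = 0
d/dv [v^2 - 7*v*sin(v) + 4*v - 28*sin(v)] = -7*v*cos(v) + 2*v - 7*sin(v) - 28*cos(v) + 4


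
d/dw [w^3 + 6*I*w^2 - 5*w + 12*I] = 3*w^2 + 12*I*w - 5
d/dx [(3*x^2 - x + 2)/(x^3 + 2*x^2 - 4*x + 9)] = (-3*x^4 + 2*x^3 - 16*x^2 + 46*x - 1)/(x^6 + 4*x^5 - 4*x^4 + 2*x^3 + 52*x^2 - 72*x + 81)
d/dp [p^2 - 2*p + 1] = 2*p - 2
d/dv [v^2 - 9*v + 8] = 2*v - 9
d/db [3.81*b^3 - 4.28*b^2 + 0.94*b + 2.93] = 11.43*b^2 - 8.56*b + 0.94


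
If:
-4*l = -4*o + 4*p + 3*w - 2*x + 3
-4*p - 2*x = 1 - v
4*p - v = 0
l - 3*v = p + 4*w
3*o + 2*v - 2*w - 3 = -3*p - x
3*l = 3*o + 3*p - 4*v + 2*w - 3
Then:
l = 381/2782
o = 15/13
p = 17/2782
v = 34/1391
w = 20/1391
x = -1/2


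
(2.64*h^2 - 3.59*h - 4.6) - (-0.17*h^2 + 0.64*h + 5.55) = 2.81*h^2 - 4.23*h - 10.15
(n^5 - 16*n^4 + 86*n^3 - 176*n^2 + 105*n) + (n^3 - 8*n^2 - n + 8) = n^5 - 16*n^4 + 87*n^3 - 184*n^2 + 104*n + 8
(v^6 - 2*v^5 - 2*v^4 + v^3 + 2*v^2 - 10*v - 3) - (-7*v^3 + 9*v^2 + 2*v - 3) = v^6 - 2*v^5 - 2*v^4 + 8*v^3 - 7*v^2 - 12*v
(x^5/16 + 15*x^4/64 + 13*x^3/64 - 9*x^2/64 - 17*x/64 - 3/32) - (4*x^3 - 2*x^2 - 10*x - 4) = x^5/16 + 15*x^4/64 - 243*x^3/64 + 119*x^2/64 + 623*x/64 + 125/32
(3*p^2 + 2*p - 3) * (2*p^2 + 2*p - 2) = 6*p^4 + 10*p^3 - 8*p^2 - 10*p + 6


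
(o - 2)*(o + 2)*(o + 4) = o^3 + 4*o^2 - 4*o - 16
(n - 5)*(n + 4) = n^2 - n - 20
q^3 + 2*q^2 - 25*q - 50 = (q - 5)*(q + 2)*(q + 5)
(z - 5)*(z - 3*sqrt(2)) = z^2 - 5*z - 3*sqrt(2)*z + 15*sqrt(2)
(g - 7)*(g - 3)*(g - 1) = g^3 - 11*g^2 + 31*g - 21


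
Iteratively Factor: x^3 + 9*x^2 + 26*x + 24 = (x + 4)*(x^2 + 5*x + 6) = (x + 3)*(x + 4)*(x + 2)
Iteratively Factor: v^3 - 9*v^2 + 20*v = (v)*(v^2 - 9*v + 20) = v*(v - 4)*(v - 5)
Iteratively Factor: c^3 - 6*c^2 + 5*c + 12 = (c - 3)*(c^2 - 3*c - 4) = (c - 3)*(c + 1)*(c - 4)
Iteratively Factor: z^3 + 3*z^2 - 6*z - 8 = (z + 4)*(z^2 - z - 2) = (z + 1)*(z + 4)*(z - 2)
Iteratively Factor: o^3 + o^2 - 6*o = (o)*(o^2 + o - 6) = o*(o + 3)*(o - 2)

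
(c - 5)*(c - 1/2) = c^2 - 11*c/2 + 5/2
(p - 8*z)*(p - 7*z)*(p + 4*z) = p^3 - 11*p^2*z - 4*p*z^2 + 224*z^3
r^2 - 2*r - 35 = (r - 7)*(r + 5)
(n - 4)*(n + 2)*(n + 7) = n^3 + 5*n^2 - 22*n - 56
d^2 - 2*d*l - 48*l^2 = (d - 8*l)*(d + 6*l)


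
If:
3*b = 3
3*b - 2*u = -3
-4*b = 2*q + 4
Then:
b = 1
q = -4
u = 3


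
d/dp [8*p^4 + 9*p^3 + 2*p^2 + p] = 32*p^3 + 27*p^2 + 4*p + 1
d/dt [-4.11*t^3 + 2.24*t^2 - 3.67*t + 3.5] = -12.33*t^2 + 4.48*t - 3.67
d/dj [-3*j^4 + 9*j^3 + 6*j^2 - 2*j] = -12*j^3 + 27*j^2 + 12*j - 2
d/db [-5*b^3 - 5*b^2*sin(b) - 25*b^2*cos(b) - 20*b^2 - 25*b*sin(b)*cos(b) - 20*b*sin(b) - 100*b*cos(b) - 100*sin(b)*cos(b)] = 25*b^2*sin(b) - 5*b^2*cos(b) - 15*b^2 + 90*b*sin(b) - 70*b*cos(b) - 25*b*cos(2*b) - 40*b - 20*sin(b) - 25*sin(2*b)/2 - 100*cos(b) - 100*cos(2*b)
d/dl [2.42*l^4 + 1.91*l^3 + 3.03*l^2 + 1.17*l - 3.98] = 9.68*l^3 + 5.73*l^2 + 6.06*l + 1.17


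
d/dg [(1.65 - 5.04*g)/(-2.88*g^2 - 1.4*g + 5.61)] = (-14.5152*g^2 + 9.504*g - 25.9644)/(8.2944*g^4 + 8.064*g^3 - 30.3536*g^2 - 15.708*g + 31.4721)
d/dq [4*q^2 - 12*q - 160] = 8*q - 12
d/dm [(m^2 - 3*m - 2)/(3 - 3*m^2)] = (-m^2 - 2*m/3 - 1)/(m^4 - 2*m^2 + 1)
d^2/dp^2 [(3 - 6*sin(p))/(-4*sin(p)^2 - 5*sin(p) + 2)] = 3*(-32*sin(p)^5 + 104*sin(p)^4 + 28*sin(p)^3 - 59*sin(p)^2 - 22*sin(p) - 26)/(5*sin(p) - 2*cos(2*p))^3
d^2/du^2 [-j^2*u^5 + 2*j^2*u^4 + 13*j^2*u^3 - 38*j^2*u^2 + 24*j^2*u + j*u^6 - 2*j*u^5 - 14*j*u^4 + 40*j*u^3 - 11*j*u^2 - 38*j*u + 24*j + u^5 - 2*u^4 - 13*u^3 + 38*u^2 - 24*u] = -20*j^2*u^3 + 24*j^2*u^2 + 78*j^2*u - 76*j^2 + 30*j*u^4 - 40*j*u^3 - 168*j*u^2 + 240*j*u - 22*j + 20*u^3 - 24*u^2 - 78*u + 76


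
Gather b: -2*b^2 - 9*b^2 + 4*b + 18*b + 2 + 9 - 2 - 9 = -11*b^2 + 22*b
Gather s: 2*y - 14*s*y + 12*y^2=-14*s*y + 12*y^2 + 2*y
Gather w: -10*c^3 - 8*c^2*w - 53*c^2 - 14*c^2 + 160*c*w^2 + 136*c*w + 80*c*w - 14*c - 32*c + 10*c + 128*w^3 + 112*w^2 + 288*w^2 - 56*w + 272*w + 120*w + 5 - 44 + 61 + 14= -10*c^3 - 67*c^2 - 36*c + 128*w^3 + w^2*(160*c + 400) + w*(-8*c^2 + 216*c + 336) + 36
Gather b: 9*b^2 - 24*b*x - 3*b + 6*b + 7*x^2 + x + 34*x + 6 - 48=9*b^2 + b*(3 - 24*x) + 7*x^2 + 35*x - 42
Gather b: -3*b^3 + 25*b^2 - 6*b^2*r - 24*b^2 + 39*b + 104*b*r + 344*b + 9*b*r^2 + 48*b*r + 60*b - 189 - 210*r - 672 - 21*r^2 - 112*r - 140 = -3*b^3 + b^2*(1 - 6*r) + b*(9*r^2 + 152*r + 443) - 21*r^2 - 322*r - 1001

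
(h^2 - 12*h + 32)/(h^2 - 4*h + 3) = (h^2 - 12*h + 32)/(h^2 - 4*h + 3)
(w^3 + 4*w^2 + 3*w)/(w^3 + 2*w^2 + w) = (w + 3)/(w + 1)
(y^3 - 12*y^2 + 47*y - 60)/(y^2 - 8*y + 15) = y - 4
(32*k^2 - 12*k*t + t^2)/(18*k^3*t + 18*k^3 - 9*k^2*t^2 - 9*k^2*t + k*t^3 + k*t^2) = (32*k^2 - 12*k*t + t^2)/(k*(18*k^2*t + 18*k^2 - 9*k*t^2 - 9*k*t + t^3 + t^2))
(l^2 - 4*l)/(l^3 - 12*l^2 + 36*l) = (l - 4)/(l^2 - 12*l + 36)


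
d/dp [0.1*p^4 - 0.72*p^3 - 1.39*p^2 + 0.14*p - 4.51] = 0.4*p^3 - 2.16*p^2 - 2.78*p + 0.14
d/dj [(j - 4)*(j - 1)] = 2*j - 5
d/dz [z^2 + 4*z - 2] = 2*z + 4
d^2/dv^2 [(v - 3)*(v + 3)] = 2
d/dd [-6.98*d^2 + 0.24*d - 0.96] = 0.24 - 13.96*d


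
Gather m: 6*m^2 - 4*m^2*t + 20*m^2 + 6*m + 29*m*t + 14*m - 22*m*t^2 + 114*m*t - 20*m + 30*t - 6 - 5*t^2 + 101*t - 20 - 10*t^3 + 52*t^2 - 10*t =m^2*(26 - 4*t) + m*(-22*t^2 + 143*t) - 10*t^3 + 47*t^2 + 121*t - 26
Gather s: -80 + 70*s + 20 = 70*s - 60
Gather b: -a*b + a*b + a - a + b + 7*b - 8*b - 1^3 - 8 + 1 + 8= 0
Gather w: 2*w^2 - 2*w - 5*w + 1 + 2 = 2*w^2 - 7*w + 3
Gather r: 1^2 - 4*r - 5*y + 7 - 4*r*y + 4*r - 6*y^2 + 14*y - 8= -4*r*y - 6*y^2 + 9*y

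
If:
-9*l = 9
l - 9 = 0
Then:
No Solution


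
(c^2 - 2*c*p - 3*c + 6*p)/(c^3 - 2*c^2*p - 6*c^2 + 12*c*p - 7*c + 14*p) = (c - 3)/(c^2 - 6*c - 7)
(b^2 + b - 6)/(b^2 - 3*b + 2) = (b + 3)/(b - 1)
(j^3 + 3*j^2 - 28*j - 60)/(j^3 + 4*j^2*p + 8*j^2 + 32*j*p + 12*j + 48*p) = (j - 5)/(j + 4*p)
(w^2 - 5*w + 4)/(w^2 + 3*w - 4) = (w - 4)/(w + 4)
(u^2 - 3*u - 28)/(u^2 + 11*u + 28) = (u - 7)/(u + 7)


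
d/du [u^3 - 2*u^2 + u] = 3*u^2 - 4*u + 1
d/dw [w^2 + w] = 2*w + 1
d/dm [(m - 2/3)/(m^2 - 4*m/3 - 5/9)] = 9*(9*m^2 - 12*m - 2*(3*m - 2)^2 - 5)/(-9*m^2 + 12*m + 5)^2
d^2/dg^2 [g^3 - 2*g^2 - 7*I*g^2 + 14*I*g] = 6*g - 4 - 14*I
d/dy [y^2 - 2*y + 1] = 2*y - 2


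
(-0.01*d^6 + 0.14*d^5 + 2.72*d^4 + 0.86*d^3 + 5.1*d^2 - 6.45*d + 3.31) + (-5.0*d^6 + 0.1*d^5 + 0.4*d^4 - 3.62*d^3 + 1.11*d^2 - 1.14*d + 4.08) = -5.01*d^6 + 0.24*d^5 + 3.12*d^4 - 2.76*d^3 + 6.21*d^2 - 7.59*d + 7.39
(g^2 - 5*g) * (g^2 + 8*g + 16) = g^4 + 3*g^3 - 24*g^2 - 80*g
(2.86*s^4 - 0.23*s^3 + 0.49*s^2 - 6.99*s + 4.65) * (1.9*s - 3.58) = 5.434*s^5 - 10.6758*s^4 + 1.7544*s^3 - 15.0352*s^2 + 33.8592*s - 16.647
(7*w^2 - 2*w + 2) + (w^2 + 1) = 8*w^2 - 2*w + 3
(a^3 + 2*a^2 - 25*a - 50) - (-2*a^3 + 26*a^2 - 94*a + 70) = 3*a^3 - 24*a^2 + 69*a - 120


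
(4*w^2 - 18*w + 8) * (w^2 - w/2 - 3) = 4*w^4 - 20*w^3 + 5*w^2 + 50*w - 24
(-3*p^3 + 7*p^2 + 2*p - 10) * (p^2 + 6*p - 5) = -3*p^5 - 11*p^4 + 59*p^3 - 33*p^2 - 70*p + 50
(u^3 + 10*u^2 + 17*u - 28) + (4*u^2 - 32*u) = u^3 + 14*u^2 - 15*u - 28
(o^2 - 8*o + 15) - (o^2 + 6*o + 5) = 10 - 14*o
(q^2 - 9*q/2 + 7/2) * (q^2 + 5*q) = q^4 + q^3/2 - 19*q^2 + 35*q/2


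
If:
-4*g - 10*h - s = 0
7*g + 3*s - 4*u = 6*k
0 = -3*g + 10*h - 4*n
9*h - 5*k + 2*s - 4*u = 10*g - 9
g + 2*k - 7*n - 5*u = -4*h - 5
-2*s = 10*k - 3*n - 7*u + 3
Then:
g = 3750/29581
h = -11957/29581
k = 9704/29581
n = -32705/29581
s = 104570/29581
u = 70434/29581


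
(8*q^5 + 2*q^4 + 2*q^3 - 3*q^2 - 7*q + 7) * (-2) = -16*q^5 - 4*q^4 - 4*q^3 + 6*q^2 + 14*q - 14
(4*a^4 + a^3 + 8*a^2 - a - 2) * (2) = 8*a^4 + 2*a^3 + 16*a^2 - 2*a - 4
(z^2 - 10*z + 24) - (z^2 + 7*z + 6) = 18 - 17*z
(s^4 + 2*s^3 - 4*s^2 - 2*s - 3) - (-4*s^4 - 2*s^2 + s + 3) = 5*s^4 + 2*s^3 - 2*s^2 - 3*s - 6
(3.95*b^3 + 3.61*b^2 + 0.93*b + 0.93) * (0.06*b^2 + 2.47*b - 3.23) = 0.237*b^5 + 9.9731*b^4 - 3.786*b^3 - 9.3074*b^2 - 0.7068*b - 3.0039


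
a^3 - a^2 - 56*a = a*(a - 8)*(a + 7)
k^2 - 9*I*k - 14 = (k - 7*I)*(k - 2*I)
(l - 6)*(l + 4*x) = l^2 + 4*l*x - 6*l - 24*x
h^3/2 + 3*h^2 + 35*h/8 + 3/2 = (h/2 + 1/4)*(h + 3/2)*(h + 4)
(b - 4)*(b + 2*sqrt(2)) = b^2 - 4*b + 2*sqrt(2)*b - 8*sqrt(2)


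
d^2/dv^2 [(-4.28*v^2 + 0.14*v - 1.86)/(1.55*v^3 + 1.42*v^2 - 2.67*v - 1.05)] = (-20.5654*v^6 + 2.01810000000003*v^5 - 158.05164*v^4 - 193.752572*v^3 - 11.872044*v^2 + 25.401564*v - 42.288408)/(3.723875*v^9 + 10.23465*v^8 - 9.867765*v^7 - 39.964607*v^6 + 3.131721*v^5 + 50.090004*v^4 + 9.978282*v^3 - 17.759385*v^2 - 8.831025*v - 1.157625)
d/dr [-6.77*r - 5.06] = -6.77000000000000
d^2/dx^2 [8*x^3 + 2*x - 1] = 48*x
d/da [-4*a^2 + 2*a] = 2 - 8*a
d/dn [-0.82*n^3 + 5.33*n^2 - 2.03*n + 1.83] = -2.46*n^2 + 10.66*n - 2.03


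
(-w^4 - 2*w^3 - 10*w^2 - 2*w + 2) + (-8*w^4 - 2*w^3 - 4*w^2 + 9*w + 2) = -9*w^4 - 4*w^3 - 14*w^2 + 7*w + 4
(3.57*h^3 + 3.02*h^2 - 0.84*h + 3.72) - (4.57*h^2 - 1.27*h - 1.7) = 3.57*h^3 - 1.55*h^2 + 0.43*h + 5.42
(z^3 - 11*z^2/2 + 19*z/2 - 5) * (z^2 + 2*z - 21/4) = z^5 - 7*z^4/2 - 27*z^3/4 + 343*z^2/8 - 479*z/8 + 105/4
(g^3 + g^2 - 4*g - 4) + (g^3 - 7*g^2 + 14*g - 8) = 2*g^3 - 6*g^2 + 10*g - 12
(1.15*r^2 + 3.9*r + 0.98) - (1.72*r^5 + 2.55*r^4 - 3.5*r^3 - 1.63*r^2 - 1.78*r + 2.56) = -1.72*r^5 - 2.55*r^4 + 3.5*r^3 + 2.78*r^2 + 5.68*r - 1.58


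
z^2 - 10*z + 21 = (z - 7)*(z - 3)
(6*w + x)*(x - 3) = 6*w*x - 18*w + x^2 - 3*x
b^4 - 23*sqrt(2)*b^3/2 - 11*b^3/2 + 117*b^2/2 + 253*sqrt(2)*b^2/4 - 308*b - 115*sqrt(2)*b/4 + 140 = (b - 5)*(b - 1/2)*(b - 8*sqrt(2))*(b - 7*sqrt(2)/2)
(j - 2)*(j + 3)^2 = j^3 + 4*j^2 - 3*j - 18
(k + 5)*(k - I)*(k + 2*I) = k^3 + 5*k^2 + I*k^2 + 2*k + 5*I*k + 10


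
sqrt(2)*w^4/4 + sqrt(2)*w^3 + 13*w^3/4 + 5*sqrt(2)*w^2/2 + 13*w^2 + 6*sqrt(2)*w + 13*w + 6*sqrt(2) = (w/2 + 1)*(w + 2)*(w + 6*sqrt(2))*(sqrt(2)*w/2 + 1/2)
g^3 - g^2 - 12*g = g*(g - 4)*(g + 3)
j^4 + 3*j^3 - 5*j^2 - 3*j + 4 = (j - 1)^2*(j + 1)*(j + 4)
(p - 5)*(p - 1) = p^2 - 6*p + 5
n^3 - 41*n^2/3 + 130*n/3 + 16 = (n - 8)*(n - 6)*(n + 1/3)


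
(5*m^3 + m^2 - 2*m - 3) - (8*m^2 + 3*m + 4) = 5*m^3 - 7*m^2 - 5*m - 7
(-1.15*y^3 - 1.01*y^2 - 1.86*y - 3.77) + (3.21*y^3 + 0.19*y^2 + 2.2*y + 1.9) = 2.06*y^3 - 0.82*y^2 + 0.34*y - 1.87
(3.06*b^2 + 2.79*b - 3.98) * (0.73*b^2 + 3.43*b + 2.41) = 2.2338*b^4 + 12.5325*b^3 + 14.0389*b^2 - 6.9275*b - 9.5918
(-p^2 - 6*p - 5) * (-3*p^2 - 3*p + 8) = 3*p^4 + 21*p^3 + 25*p^2 - 33*p - 40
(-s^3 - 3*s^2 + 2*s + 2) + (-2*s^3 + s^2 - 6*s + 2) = -3*s^3 - 2*s^2 - 4*s + 4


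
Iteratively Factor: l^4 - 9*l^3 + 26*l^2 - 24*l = (l - 2)*(l^3 - 7*l^2 + 12*l) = l*(l - 2)*(l^2 - 7*l + 12) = l*(l - 4)*(l - 2)*(l - 3)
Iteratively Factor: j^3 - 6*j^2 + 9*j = (j - 3)*(j^2 - 3*j) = j*(j - 3)*(j - 3)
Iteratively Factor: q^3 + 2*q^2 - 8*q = (q - 2)*(q^2 + 4*q) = q*(q - 2)*(q + 4)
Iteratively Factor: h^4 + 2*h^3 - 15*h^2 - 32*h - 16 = (h + 1)*(h^3 + h^2 - 16*h - 16) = (h + 1)^2*(h^2 - 16) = (h - 4)*(h + 1)^2*(h + 4)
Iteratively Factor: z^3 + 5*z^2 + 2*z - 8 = (z - 1)*(z^2 + 6*z + 8) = (z - 1)*(z + 2)*(z + 4)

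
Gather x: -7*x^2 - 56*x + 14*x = -7*x^2 - 42*x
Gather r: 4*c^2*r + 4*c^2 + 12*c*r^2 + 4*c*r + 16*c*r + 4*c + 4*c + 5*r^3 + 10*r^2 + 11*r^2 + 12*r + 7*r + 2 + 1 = 4*c^2 + 8*c + 5*r^3 + r^2*(12*c + 21) + r*(4*c^2 + 20*c + 19) + 3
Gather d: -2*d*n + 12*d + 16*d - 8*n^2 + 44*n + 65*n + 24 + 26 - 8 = d*(28 - 2*n) - 8*n^2 + 109*n + 42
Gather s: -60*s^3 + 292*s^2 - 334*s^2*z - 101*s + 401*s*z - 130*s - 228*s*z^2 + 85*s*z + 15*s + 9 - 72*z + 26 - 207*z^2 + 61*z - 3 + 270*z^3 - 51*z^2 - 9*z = -60*s^3 + s^2*(292 - 334*z) + s*(-228*z^2 + 486*z - 216) + 270*z^3 - 258*z^2 - 20*z + 32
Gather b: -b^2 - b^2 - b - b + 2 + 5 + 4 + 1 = -2*b^2 - 2*b + 12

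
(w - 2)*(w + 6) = w^2 + 4*w - 12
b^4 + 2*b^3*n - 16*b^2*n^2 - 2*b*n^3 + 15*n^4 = (b - 3*n)*(b - n)*(b + n)*(b + 5*n)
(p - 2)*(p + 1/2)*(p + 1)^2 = p^4 + p^3/2 - 3*p^2 - 7*p/2 - 1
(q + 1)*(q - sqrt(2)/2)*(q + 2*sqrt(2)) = q^3 + q^2 + 3*sqrt(2)*q^2/2 - 2*q + 3*sqrt(2)*q/2 - 2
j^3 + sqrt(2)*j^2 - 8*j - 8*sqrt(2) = (j - 2*sqrt(2))*(j + sqrt(2))*(j + 2*sqrt(2))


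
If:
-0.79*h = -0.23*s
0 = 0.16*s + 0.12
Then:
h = -0.22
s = -0.75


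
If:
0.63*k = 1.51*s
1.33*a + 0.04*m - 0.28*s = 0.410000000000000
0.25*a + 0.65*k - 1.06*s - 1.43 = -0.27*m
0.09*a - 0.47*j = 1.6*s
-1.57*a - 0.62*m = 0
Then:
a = 1.23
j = -13.20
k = 9.46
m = -3.12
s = 3.95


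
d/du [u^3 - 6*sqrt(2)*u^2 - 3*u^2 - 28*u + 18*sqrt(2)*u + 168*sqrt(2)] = 3*u^2 - 12*sqrt(2)*u - 6*u - 28 + 18*sqrt(2)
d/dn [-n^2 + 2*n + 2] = 2 - 2*n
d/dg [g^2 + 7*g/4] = 2*g + 7/4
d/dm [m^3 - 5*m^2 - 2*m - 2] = 3*m^2 - 10*m - 2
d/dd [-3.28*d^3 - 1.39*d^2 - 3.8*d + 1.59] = -9.84*d^2 - 2.78*d - 3.8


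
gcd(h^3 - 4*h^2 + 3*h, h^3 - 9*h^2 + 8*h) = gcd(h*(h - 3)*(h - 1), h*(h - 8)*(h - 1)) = h^2 - h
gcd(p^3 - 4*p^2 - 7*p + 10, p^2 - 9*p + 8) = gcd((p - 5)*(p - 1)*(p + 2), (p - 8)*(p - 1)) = p - 1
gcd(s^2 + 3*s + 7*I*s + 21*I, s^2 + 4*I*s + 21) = s + 7*I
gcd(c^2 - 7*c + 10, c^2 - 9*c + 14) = c - 2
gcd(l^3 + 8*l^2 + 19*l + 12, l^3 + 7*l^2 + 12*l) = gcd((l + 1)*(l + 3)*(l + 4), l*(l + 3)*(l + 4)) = l^2 + 7*l + 12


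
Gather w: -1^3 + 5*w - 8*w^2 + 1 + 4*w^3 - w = 4*w^3 - 8*w^2 + 4*w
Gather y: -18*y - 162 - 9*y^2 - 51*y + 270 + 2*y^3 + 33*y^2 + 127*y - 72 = 2*y^3 + 24*y^2 + 58*y + 36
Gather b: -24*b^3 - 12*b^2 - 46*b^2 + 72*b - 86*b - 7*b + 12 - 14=-24*b^3 - 58*b^2 - 21*b - 2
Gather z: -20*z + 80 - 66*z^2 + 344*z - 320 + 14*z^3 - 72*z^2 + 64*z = 14*z^3 - 138*z^2 + 388*z - 240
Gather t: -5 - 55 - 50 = -110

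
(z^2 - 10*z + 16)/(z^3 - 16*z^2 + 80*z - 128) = (z - 2)/(z^2 - 8*z + 16)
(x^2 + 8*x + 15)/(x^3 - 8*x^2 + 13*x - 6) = (x^2 + 8*x + 15)/(x^3 - 8*x^2 + 13*x - 6)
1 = 1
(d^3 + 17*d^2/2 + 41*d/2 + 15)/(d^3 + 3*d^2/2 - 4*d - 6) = (d + 5)/(d - 2)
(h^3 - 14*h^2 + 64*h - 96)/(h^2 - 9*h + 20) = (h^2 - 10*h + 24)/(h - 5)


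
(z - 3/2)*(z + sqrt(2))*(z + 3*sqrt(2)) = z^3 - 3*z^2/2 + 4*sqrt(2)*z^2 - 6*sqrt(2)*z + 6*z - 9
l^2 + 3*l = l*(l + 3)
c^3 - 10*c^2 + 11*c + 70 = (c - 7)*(c - 5)*(c + 2)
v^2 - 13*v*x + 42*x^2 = (v - 7*x)*(v - 6*x)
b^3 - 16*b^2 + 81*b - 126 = (b - 7)*(b - 6)*(b - 3)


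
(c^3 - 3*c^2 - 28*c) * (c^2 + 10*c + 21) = c^5 + 7*c^4 - 37*c^3 - 343*c^2 - 588*c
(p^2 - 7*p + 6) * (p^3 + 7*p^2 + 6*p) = p^5 - 37*p^3 + 36*p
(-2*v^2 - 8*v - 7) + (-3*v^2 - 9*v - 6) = -5*v^2 - 17*v - 13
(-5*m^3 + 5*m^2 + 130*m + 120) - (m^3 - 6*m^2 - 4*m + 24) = -6*m^3 + 11*m^2 + 134*m + 96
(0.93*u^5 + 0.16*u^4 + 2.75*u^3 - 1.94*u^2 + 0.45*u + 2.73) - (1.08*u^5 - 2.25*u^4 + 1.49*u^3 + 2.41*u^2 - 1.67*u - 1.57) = -0.15*u^5 + 2.41*u^4 + 1.26*u^3 - 4.35*u^2 + 2.12*u + 4.3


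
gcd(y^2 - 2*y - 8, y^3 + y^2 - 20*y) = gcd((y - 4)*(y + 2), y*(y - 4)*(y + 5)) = y - 4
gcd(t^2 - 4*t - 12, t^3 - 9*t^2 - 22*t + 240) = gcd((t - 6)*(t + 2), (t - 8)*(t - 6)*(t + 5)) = t - 6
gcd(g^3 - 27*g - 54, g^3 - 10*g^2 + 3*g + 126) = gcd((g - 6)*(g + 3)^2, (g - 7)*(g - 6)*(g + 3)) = g^2 - 3*g - 18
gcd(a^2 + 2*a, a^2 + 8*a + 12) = a + 2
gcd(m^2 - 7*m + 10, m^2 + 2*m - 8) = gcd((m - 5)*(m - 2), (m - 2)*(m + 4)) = m - 2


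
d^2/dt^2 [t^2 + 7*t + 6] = 2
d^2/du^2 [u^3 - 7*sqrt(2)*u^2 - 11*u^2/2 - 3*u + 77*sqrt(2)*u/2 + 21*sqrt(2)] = 6*u - 14*sqrt(2) - 11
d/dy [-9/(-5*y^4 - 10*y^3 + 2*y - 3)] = 18*(-10*y^3 - 15*y^2 + 1)/(5*y^4 + 10*y^3 - 2*y + 3)^2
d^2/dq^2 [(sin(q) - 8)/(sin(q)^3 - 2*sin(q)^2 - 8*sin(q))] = 2*(-2*sin(q)^4 + 39*sin(q)^3 - 103*sin(q)^2 - 46*sin(q) + 332 + 352/sin(q) - 384/sin(q)^2 - 512/sin(q)^3)/((sin(q) - 4)^3*(sin(q) + 2)^3)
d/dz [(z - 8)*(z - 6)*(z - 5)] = 3*z^2 - 38*z + 118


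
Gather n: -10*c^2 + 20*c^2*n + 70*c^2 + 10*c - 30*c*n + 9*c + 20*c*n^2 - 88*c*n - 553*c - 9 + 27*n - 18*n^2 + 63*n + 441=60*c^2 - 534*c + n^2*(20*c - 18) + n*(20*c^2 - 118*c + 90) + 432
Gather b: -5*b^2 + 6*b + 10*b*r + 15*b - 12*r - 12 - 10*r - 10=-5*b^2 + b*(10*r + 21) - 22*r - 22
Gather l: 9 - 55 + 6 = -40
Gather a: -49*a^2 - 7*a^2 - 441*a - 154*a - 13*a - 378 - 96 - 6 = -56*a^2 - 608*a - 480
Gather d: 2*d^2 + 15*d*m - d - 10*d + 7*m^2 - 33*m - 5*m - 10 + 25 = 2*d^2 + d*(15*m - 11) + 7*m^2 - 38*m + 15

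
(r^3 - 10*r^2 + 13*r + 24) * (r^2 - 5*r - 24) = r^5 - 15*r^4 + 39*r^3 + 199*r^2 - 432*r - 576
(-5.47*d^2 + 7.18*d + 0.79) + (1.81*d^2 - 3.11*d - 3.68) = -3.66*d^2 + 4.07*d - 2.89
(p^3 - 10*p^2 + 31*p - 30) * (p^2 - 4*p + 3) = p^5 - 14*p^4 + 74*p^3 - 184*p^2 + 213*p - 90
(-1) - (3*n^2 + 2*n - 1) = -3*n^2 - 2*n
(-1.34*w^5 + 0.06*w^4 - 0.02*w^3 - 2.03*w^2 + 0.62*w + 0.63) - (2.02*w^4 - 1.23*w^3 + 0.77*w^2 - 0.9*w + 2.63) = -1.34*w^5 - 1.96*w^4 + 1.21*w^3 - 2.8*w^2 + 1.52*w - 2.0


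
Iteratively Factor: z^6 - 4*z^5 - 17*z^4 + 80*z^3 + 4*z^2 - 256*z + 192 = (z - 4)*(z^5 - 17*z^3 + 12*z^2 + 52*z - 48) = (z - 4)*(z + 2)*(z^4 - 2*z^3 - 13*z^2 + 38*z - 24) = (z - 4)*(z - 2)*(z + 2)*(z^3 - 13*z + 12) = (z - 4)*(z - 3)*(z - 2)*(z + 2)*(z^2 + 3*z - 4) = (z - 4)*(z - 3)*(z - 2)*(z + 2)*(z + 4)*(z - 1)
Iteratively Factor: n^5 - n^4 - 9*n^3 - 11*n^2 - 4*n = (n)*(n^4 - n^3 - 9*n^2 - 11*n - 4) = n*(n + 1)*(n^3 - 2*n^2 - 7*n - 4) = n*(n + 1)^2*(n^2 - 3*n - 4) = n*(n - 4)*(n + 1)^2*(n + 1)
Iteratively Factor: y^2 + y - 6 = (y + 3)*(y - 2)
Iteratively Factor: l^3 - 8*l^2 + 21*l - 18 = (l - 3)*(l^2 - 5*l + 6) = (l - 3)^2*(l - 2)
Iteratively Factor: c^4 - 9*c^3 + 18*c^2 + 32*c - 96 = (c + 2)*(c^3 - 11*c^2 + 40*c - 48) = (c - 3)*(c + 2)*(c^2 - 8*c + 16) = (c - 4)*(c - 3)*(c + 2)*(c - 4)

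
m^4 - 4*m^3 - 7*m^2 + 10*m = m*(m - 5)*(m - 1)*(m + 2)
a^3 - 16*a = a*(a - 4)*(a + 4)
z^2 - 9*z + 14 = (z - 7)*(z - 2)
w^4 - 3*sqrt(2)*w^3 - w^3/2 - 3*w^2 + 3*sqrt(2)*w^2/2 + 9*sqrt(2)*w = w*(w - 2)*(w + 3/2)*(w - 3*sqrt(2))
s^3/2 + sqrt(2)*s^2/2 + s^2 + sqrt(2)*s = s*(s/2 + 1)*(s + sqrt(2))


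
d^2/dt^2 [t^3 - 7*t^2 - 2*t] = 6*t - 14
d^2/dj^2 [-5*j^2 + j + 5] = -10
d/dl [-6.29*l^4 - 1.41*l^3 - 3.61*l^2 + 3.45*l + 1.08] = -25.16*l^3 - 4.23*l^2 - 7.22*l + 3.45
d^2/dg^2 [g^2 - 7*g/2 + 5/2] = 2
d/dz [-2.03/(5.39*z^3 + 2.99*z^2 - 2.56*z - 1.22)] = (32.8251*z^2 + 12.1394*z - 5.1968)/(5.39*z^3 + 2.99*z^2 - 2.56*z - 1.22)^2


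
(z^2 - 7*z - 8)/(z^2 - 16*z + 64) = (z + 1)/(z - 8)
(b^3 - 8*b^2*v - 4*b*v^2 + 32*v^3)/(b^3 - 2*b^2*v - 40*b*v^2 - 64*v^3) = (b - 2*v)/(b + 4*v)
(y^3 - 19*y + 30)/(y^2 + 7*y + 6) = (y^3 - 19*y + 30)/(y^2 + 7*y + 6)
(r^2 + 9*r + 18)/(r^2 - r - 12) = (r + 6)/(r - 4)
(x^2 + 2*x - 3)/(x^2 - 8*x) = (x^2 + 2*x - 3)/(x*(x - 8))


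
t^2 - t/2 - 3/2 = (t - 3/2)*(t + 1)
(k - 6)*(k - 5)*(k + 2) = k^3 - 9*k^2 + 8*k + 60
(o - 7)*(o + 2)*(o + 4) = o^3 - o^2 - 34*o - 56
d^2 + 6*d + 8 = (d + 2)*(d + 4)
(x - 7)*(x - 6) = x^2 - 13*x + 42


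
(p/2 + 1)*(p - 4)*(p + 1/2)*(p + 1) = p^4/2 - p^3/4 - 21*p^2/4 - 13*p/2 - 2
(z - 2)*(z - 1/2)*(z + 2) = z^3 - z^2/2 - 4*z + 2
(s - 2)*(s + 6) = s^2 + 4*s - 12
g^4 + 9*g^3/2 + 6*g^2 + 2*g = g*(g + 1/2)*(g + 2)^2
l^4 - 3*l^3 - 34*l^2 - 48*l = l*(l - 8)*(l + 2)*(l + 3)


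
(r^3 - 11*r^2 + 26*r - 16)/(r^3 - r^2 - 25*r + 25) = (r^2 - 10*r + 16)/(r^2 - 25)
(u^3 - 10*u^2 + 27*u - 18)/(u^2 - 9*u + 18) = u - 1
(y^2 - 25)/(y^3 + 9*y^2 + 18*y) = (y^2 - 25)/(y*(y^2 + 9*y + 18))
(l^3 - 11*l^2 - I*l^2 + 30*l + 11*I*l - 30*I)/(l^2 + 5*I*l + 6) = (l^2 - 11*l + 30)/(l + 6*I)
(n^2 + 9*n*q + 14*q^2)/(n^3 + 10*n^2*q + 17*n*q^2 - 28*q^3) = (-n - 2*q)/(-n^2 - 3*n*q + 4*q^2)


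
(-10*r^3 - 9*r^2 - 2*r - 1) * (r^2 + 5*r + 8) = -10*r^5 - 59*r^4 - 127*r^3 - 83*r^2 - 21*r - 8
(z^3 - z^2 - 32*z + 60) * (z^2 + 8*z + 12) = z^5 + 7*z^4 - 28*z^3 - 208*z^2 + 96*z + 720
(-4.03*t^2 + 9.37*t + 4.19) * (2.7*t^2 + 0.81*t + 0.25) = -10.881*t^4 + 22.0347*t^3 + 17.8952*t^2 + 5.7364*t + 1.0475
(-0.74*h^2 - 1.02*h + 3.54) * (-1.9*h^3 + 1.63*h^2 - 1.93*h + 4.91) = 1.406*h^5 + 0.7318*h^4 - 6.9604*h^3 + 4.1054*h^2 - 11.8404*h + 17.3814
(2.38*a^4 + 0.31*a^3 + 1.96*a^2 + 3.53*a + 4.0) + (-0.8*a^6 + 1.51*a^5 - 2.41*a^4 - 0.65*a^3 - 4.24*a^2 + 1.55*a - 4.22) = -0.8*a^6 + 1.51*a^5 - 0.0300000000000002*a^4 - 0.34*a^3 - 2.28*a^2 + 5.08*a - 0.22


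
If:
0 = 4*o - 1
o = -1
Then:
No Solution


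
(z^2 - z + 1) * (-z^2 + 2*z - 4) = -z^4 + 3*z^3 - 7*z^2 + 6*z - 4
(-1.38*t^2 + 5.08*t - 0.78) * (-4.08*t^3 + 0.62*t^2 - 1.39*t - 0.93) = 5.6304*t^5 - 21.582*t^4 + 8.2502*t^3 - 6.2614*t^2 - 3.6402*t + 0.7254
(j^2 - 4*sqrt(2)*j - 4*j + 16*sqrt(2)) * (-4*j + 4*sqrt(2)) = -4*j^3 + 16*j^2 + 20*sqrt(2)*j^2 - 80*sqrt(2)*j - 32*j + 128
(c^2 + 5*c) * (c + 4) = c^3 + 9*c^2 + 20*c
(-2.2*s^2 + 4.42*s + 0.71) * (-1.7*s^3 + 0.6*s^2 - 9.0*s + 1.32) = 3.74*s^5 - 8.834*s^4 + 21.245*s^3 - 42.258*s^2 - 0.555599999999999*s + 0.9372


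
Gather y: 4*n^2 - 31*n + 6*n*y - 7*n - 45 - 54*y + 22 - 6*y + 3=4*n^2 - 38*n + y*(6*n - 60) - 20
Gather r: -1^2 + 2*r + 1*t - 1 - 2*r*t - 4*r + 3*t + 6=r*(-2*t - 2) + 4*t + 4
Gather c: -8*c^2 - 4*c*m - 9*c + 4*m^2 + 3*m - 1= -8*c^2 + c*(-4*m - 9) + 4*m^2 + 3*m - 1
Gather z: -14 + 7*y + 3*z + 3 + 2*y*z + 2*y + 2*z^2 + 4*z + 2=9*y + 2*z^2 + z*(2*y + 7) - 9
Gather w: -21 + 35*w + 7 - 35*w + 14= 0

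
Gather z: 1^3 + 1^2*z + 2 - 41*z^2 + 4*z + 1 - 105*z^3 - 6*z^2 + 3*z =-105*z^3 - 47*z^2 + 8*z + 4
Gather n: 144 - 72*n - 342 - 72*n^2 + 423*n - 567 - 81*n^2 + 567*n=-153*n^2 + 918*n - 765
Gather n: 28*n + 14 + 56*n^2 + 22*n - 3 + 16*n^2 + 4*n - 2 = 72*n^2 + 54*n + 9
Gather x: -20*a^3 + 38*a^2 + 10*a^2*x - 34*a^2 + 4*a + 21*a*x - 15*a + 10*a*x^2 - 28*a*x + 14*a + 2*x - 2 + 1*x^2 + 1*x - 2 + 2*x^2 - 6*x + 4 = -20*a^3 + 4*a^2 + 3*a + x^2*(10*a + 3) + x*(10*a^2 - 7*a - 3)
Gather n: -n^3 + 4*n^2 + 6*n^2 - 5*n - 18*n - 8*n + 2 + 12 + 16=-n^3 + 10*n^2 - 31*n + 30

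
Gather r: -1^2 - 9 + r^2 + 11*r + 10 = r^2 + 11*r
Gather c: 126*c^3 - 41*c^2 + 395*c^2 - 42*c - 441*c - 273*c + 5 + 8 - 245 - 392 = 126*c^3 + 354*c^2 - 756*c - 624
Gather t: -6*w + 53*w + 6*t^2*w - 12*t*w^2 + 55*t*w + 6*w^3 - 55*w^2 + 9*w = 6*t^2*w + t*(-12*w^2 + 55*w) + 6*w^3 - 55*w^2 + 56*w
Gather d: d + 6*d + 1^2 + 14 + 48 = 7*d + 63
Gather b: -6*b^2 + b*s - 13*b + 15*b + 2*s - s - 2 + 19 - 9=-6*b^2 + b*(s + 2) + s + 8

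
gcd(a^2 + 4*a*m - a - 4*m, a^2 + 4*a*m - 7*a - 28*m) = a + 4*m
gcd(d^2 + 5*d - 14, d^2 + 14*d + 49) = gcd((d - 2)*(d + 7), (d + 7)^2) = d + 7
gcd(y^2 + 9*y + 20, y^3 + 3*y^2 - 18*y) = 1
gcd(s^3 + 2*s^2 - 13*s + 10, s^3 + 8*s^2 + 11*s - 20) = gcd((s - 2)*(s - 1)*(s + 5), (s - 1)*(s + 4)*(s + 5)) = s^2 + 4*s - 5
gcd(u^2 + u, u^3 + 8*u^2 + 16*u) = u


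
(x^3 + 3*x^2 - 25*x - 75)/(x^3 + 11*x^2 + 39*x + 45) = (x - 5)/(x + 3)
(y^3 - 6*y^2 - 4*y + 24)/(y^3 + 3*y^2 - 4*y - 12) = (y - 6)/(y + 3)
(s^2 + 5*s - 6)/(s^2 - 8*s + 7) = (s + 6)/(s - 7)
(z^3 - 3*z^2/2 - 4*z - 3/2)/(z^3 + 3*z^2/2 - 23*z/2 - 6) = (z + 1)/(z + 4)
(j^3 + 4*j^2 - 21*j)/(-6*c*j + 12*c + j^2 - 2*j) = j*(-j^2 - 4*j + 21)/(6*c*j - 12*c - j^2 + 2*j)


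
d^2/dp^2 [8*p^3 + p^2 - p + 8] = 48*p + 2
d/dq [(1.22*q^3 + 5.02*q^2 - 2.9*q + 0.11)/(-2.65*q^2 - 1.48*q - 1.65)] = (-3.233*q^4 - 3.6112*q^3 - 21.1536*q^2 - 15.983*q + 4.9478)/(7.0225*q^4 + 7.844*q^3 + 10.9354*q^2 + 4.884*q + 2.7225)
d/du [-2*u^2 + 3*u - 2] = 3 - 4*u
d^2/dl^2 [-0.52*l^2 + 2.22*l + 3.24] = -1.04000000000000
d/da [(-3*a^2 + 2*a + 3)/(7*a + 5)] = (-21*a^2 - 30*a - 11)/(49*a^2 + 70*a + 25)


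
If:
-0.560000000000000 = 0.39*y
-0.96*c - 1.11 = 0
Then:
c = -1.16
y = -1.44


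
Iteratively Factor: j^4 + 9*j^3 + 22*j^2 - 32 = (j + 2)*(j^3 + 7*j^2 + 8*j - 16) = (j + 2)*(j + 4)*(j^2 + 3*j - 4) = (j + 2)*(j + 4)^2*(j - 1)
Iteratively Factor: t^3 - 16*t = (t - 4)*(t^2 + 4*t) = (t - 4)*(t + 4)*(t)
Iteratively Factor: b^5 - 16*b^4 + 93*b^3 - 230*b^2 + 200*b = (b - 5)*(b^4 - 11*b^3 + 38*b^2 - 40*b) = (b - 5)*(b - 4)*(b^3 - 7*b^2 + 10*b) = b*(b - 5)*(b - 4)*(b^2 - 7*b + 10) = b*(b - 5)*(b - 4)*(b - 2)*(b - 5)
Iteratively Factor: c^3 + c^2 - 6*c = (c + 3)*(c^2 - 2*c) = (c - 2)*(c + 3)*(c)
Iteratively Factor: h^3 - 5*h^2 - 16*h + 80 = (h - 4)*(h^2 - h - 20) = (h - 5)*(h - 4)*(h + 4)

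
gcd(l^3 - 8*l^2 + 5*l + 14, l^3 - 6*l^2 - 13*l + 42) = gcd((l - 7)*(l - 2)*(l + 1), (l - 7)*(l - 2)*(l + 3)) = l^2 - 9*l + 14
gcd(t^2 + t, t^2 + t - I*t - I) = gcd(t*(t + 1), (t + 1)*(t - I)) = t + 1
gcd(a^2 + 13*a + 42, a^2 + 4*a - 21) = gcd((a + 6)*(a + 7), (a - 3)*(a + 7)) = a + 7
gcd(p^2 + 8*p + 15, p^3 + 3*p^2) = p + 3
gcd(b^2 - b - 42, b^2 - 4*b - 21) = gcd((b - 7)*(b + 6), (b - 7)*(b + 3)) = b - 7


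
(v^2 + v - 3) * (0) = 0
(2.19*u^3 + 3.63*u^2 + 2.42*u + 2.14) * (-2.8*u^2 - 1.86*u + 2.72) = -6.132*u^5 - 14.2374*u^4 - 7.571*u^3 - 0.6196*u^2 + 2.602*u + 5.8208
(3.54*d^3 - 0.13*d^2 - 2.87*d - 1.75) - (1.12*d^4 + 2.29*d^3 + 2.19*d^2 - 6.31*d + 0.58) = -1.12*d^4 + 1.25*d^3 - 2.32*d^2 + 3.44*d - 2.33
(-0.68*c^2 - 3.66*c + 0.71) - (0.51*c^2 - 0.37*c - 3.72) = -1.19*c^2 - 3.29*c + 4.43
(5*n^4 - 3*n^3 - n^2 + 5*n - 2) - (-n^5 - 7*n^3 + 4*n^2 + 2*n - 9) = n^5 + 5*n^4 + 4*n^3 - 5*n^2 + 3*n + 7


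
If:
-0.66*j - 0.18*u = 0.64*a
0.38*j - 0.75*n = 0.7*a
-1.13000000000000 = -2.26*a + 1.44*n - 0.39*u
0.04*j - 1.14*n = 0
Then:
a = -0.55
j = -1.09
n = -0.04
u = 5.94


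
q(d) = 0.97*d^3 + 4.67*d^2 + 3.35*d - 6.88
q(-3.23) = -1.67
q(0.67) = -2.25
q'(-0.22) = 1.44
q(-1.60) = -4.26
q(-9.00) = -365.89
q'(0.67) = 10.91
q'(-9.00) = 155.00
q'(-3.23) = 3.54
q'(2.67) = 49.03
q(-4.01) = -7.77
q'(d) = 2.91*d^2 + 9.34*d + 3.35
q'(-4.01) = 12.69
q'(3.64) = 75.90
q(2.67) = 53.82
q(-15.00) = -2280.13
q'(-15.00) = 518.00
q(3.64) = 113.97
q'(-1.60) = -4.14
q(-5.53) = -46.63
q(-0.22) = -7.40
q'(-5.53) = 40.69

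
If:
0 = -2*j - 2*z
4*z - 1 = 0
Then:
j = -1/4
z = 1/4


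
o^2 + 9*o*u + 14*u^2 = (o + 2*u)*(o + 7*u)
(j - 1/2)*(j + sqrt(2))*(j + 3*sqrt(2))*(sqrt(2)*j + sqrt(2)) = sqrt(2)*j^4 + sqrt(2)*j^3/2 + 8*j^3 + 4*j^2 + 11*sqrt(2)*j^2/2 - 4*j + 3*sqrt(2)*j - 3*sqrt(2)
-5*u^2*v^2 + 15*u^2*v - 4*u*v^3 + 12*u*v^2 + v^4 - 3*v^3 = v*(-5*u + v)*(u + v)*(v - 3)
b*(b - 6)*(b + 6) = b^3 - 36*b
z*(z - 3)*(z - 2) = z^3 - 5*z^2 + 6*z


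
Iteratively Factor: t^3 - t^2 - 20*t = (t + 4)*(t^2 - 5*t) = (t - 5)*(t + 4)*(t)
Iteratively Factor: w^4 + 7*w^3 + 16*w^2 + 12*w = (w)*(w^3 + 7*w^2 + 16*w + 12) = w*(w + 3)*(w^2 + 4*w + 4) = w*(w + 2)*(w + 3)*(w + 2)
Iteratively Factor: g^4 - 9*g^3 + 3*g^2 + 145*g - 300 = (g + 4)*(g^3 - 13*g^2 + 55*g - 75) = (g - 3)*(g + 4)*(g^2 - 10*g + 25) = (g - 5)*(g - 3)*(g + 4)*(g - 5)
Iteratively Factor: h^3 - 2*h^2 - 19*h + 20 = (h - 5)*(h^2 + 3*h - 4) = (h - 5)*(h + 4)*(h - 1)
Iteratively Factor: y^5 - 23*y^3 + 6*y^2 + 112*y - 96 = (y + 3)*(y^4 - 3*y^3 - 14*y^2 + 48*y - 32) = (y - 1)*(y + 3)*(y^3 - 2*y^2 - 16*y + 32) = (y - 4)*(y - 1)*(y + 3)*(y^2 + 2*y - 8) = (y - 4)*(y - 2)*(y - 1)*(y + 3)*(y + 4)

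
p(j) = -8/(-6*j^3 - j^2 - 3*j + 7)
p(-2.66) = -0.07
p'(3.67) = -0.02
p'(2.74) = -0.07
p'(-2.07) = -0.16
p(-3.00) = -0.05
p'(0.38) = -1.75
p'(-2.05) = -0.16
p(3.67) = 0.03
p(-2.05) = -0.13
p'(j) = -8*(18*j^2 + 2*j + 3)/(-6*j^3 - j^2 - 3*j + 7)^2 = 8*(-18*j^2 - 2*j - 3)/(6*j^3 + j^2 + 3*j - 7)^2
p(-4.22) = -0.02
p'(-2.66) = -0.07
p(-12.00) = 0.00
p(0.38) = -1.49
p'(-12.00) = 0.00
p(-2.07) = -0.13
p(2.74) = 0.06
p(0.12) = -1.21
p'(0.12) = -0.64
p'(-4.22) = -0.01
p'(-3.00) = -0.04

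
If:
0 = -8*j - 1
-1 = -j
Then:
No Solution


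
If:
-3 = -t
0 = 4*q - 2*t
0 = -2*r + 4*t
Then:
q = 3/2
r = 6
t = 3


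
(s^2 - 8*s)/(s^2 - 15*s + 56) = s/(s - 7)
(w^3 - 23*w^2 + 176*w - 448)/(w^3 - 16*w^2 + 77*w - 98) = (w^2 - 16*w + 64)/(w^2 - 9*w + 14)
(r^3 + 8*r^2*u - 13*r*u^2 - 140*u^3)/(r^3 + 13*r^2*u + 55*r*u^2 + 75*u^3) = (r^2 + 3*r*u - 28*u^2)/(r^2 + 8*r*u + 15*u^2)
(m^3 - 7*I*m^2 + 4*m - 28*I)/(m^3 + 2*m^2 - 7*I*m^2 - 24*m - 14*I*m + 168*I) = (m^2 + 4)/(m^2 + 2*m - 24)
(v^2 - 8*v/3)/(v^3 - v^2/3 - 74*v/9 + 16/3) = 3*v/(3*v^2 + 7*v - 6)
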